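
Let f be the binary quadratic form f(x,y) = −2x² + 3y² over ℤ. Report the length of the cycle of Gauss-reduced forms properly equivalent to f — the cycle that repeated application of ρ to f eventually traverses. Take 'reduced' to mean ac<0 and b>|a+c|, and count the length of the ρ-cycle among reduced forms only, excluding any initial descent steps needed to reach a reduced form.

D = 24, ⌊√D⌋ = 4
descent: ρ → (3,0,-2)
descent: ρ → (-2,4,1)  [lands on river]
river: ρ → (1,4,-2)
ρ-cycle length = 2 (tail of 2 descent steps not counted)

2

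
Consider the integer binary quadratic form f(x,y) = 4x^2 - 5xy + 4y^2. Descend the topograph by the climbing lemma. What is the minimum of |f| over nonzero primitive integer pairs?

translate: b→3 (≡-5 mod 8), so (4,-5,4)→(4,3,3)
flip: (4,3,3)→(3,-3,4)
translate: b→3 (≡-3 mod 6), so (3,-3,4)→(3,3,4)
reduced (well bottom): (3,3,4) with a≤c, −a<b≤a
well minimum = a = 3

3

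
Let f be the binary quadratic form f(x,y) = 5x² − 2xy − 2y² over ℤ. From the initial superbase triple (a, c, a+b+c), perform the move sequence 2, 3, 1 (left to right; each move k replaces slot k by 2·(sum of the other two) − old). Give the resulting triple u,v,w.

start (5,-2,1) = (f(1,0),f(0,1),f(1,1))
replace slot 2: 2·(5+1) − (-2) = 14 → (5,14,1)
replace slot 3: 2·(5+14) − 1 = 37 → (5,14,37)
replace slot 1: 2·(14+37) − 5 = 97 → (97,14,37)

97,14,37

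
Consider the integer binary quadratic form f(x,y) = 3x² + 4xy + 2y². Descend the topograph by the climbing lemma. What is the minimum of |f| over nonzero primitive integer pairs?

translate: b→-2 (≡4 mod 6), so (3,4,2)→(3,-2,1)
flip: (3,-2,1)→(1,2,3)
translate: b→0 (≡2 mod 2), so (1,2,3)→(1,0,2)
reduced (well bottom): (1,0,2) with a≤c, −a<b≤a
well minimum = a = 1

1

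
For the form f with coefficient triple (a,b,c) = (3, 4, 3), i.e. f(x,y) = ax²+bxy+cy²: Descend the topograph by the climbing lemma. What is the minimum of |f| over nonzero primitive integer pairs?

translate: b→-2 (≡4 mod 6), so (3,4,3)→(3,-2,2)
flip: (3,-2,2)→(2,2,3)
reduced (well bottom): (2,2,3) with a≤c, −a<b≤a
well minimum = a = 2

2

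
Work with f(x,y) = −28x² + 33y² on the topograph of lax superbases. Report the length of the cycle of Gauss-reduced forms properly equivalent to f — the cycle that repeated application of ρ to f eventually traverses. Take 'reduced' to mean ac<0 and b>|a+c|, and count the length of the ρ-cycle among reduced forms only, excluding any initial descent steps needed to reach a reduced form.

D = 3696, ⌊√D⌋ = 60
descent: ρ → (33,0,-28)
descent: ρ → (-28,56,5)  [lands on river]
river: ρ → (5,54,-39)
river: ρ → (-39,24,20)
river: ρ → (20,56,-7)
river: ρ → (-7,56,20)
river: ρ → (20,24,-39)
river: ρ → (-39,54,5)
river: ρ → (5,56,-28)
ρ-cycle length = 8 (tail of 2 descent steps not counted)

8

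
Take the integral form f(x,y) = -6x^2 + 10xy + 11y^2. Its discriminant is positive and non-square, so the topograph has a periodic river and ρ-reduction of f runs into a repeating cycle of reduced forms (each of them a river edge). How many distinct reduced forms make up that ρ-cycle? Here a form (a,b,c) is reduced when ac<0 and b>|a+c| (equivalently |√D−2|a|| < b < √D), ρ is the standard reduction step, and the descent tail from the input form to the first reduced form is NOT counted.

D = 364, ⌊√D⌋ = 19
river: ρ → (11,12,-5)
river: ρ → (-5,18,2)
river: ρ → (2,18,-5)
river: ρ → (-5,12,11)
river: ρ → (11,10,-6)
river: ρ → (-6,14,7)
river: ρ → (7,14,-6)
river: ρ → (-6,10,11)
ρ-cycle length = 8 (tail of 0 descent steps not counted)

8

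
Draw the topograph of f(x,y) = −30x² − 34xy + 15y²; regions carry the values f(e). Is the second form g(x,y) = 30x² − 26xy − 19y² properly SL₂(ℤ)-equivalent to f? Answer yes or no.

D₁ = 2956, D₂ = 2956
river cycle of f (length 46): (15, 34, -30), (-30, 26, 19), (19, 50, -6), (-6, 46, 35), (35, 24, -17), (-17, 44, 15), (15, 46, -14), (-14, 38, 27), (27, 16, -25), (-25, 34, 18), … (36 more)
river cycle of g (length 46): (-19, 26, 30), (30, 34, -15), (-15, 26, 38), (38, 50, -3), (-3, 52, 21), (21, 32, -23), (-23, 14, 30), (30, 46, -7), (-7, 52, 9), (9, 38, -42), … (36 more)
cycles differ ⇒ inequivalent

no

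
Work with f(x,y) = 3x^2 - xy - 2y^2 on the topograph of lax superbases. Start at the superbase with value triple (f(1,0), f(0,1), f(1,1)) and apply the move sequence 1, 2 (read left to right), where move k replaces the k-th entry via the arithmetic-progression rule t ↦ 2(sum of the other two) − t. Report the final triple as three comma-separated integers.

start (3,-2,0) = (f(1,0),f(0,1),f(1,1))
replace slot 1: 2·((-2)+0) − 3 = -7 → (-7,-2,0)
replace slot 2: 2·((-7)+0) − (-2) = -12 → (-7,-12,0)

-7,-12,0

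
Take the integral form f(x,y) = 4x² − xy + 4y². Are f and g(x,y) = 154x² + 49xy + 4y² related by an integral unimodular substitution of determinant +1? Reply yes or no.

D₁ = -63, D₂ = -63
f: flip: (4,-1,4)→(4,1,4)
f: reduced (well bottom): (4,1,4) with a≤c, −a<b≤a
g: flip: (154,49,4)→(4,-49,154)
g: translate: b→-1 (≡-49 mod 8), so (4,-49,154)→(4,-1,4)
g: flip: (4,-1,4)→(4,1,4)
g: reduced (well bottom): (4,1,4) with a≤c, −a<b≤a
reduced forms (4, 1, 4) vs (4, 1, 4) ⇒ equivalent

yes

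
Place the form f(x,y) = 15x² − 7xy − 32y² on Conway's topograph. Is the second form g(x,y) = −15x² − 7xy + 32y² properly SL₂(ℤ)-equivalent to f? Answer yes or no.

D₁ = 1969, D₂ = 1969
river cycle of f (length 70): (15, 23, -24), (-24, 25, 14), (14, 31, -18), (-18, 41, 4), (4, 39, -28), (-28, 17, 15), (15, 43, -2), (-2, 41, 36), (36, 31, -7), (-7, 39, 16), … (60 more)
river cycle of g (length 70): (-15, 23, 24), (24, 25, -14), (-14, 31, 18), (18, 41, -4), (-4, 39, 28), (28, 17, -15), (-15, 43, 2), (2, 41, -36), (-36, 31, 7), (7, 39, -16), … (60 more)
cycles differ ⇒ inequivalent

no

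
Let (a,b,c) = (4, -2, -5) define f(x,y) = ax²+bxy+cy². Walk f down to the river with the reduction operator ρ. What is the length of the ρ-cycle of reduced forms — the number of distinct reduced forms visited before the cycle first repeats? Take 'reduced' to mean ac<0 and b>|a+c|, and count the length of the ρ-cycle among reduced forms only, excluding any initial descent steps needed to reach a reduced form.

D = 84, ⌊√D⌋ = 9
descent: ρ → (-5,2,4)  [lands on river]
river: ρ → (4,6,-3)
river: ρ → (-3,6,4)
river: ρ → (4,2,-5)
river: ρ → (-5,8,1)
river: ρ → (1,8,-5)
ρ-cycle length = 6 (tail of 1 descent step not counted)

6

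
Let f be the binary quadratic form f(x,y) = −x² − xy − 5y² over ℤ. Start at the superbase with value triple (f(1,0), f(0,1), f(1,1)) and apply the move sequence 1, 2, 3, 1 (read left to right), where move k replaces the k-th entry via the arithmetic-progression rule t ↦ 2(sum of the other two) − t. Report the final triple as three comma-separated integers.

start (-1,-5,-7) = (f(1,0),f(0,1),f(1,1))
replace slot 1: 2·((-5)+(-7)) − (-1) = -23 → (-23,-5,-7)
replace slot 2: 2·((-23)+(-7)) − (-5) = -55 → (-23,-55,-7)
replace slot 3: 2·((-23)+(-55)) − (-7) = -149 → (-23,-55,-149)
replace slot 1: 2·((-55)+(-149)) − (-23) = -385 → (-385,-55,-149)

-385,-55,-149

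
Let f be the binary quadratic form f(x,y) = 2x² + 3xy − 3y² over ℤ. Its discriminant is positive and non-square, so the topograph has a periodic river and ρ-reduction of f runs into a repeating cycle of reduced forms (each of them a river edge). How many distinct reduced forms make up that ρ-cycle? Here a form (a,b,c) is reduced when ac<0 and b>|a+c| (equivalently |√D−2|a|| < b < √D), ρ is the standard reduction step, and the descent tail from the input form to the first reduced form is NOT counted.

D = 33, ⌊√D⌋ = 5
river: ρ → (-3,3,2)
river: ρ → (2,5,-1)
river: ρ → (-1,5,2)
river: ρ → (2,3,-3)
ρ-cycle length = 4 (tail of 0 descent steps not counted)

4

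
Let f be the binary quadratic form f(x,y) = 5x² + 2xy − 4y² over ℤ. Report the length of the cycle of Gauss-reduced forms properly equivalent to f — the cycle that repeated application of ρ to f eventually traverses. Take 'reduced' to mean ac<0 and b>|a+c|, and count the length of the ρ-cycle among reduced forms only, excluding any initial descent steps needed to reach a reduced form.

D = 84, ⌊√D⌋ = 9
river: ρ → (-4,6,3)
river: ρ → (3,6,-4)
river: ρ → (-4,2,5)
river: ρ → (5,8,-1)
river: ρ → (-1,8,5)
river: ρ → (5,2,-4)
ρ-cycle length = 6 (tail of 0 descent steps not counted)

6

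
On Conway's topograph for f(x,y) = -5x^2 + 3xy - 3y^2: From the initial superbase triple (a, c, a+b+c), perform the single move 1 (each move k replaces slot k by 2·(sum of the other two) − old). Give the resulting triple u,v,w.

start (-5,-3,-5) = (f(1,0),f(0,1),f(1,1))
replace slot 1: 2·((-3)+(-5)) − (-5) = -11 → (-11,-3,-5)

-11,-3,-5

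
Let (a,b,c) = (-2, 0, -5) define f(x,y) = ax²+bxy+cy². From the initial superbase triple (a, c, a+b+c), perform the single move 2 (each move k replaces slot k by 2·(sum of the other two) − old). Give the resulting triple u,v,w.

start (-2,-5,-7) = (f(1,0),f(0,1),f(1,1))
replace slot 2: 2·((-2)+(-7)) − (-5) = -13 → (-2,-13,-7)

-2,-13,-7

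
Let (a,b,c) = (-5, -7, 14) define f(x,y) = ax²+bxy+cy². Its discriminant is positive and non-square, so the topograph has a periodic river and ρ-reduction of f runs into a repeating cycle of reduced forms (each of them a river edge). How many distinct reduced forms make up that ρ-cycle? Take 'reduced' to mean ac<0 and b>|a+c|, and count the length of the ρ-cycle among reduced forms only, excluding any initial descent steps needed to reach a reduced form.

D = 329, ⌊√D⌋ = 18
descent: ρ → (14,7,-5)
descent: ρ → (-5,13,8)  [lands on river]
river: ρ → (8,3,-10)
river: ρ → (-10,17,1)
river: ρ → (1,17,-10)
river: ρ → (-10,3,8)
river: ρ → (8,13,-5)
river: ρ → (-5,17,2)
river: ρ → (2,15,-13)
river: ρ → (-13,11,4)
river: ρ → (4,13,-10)
river: ρ → (-10,7,7)
river: ρ → (7,7,-10)
river: ρ → (-10,13,4)
river: ρ → (4,11,-13)
river: ρ → (-13,15,2)
river: ρ → (2,17,-5)
ρ-cycle length = 16 (tail of 2 descent steps not counted)

16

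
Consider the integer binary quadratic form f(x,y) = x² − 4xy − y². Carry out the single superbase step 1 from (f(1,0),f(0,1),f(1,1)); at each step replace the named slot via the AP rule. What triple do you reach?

start (1,-1,-4) = (f(1,0),f(0,1),f(1,1))
replace slot 1: 2·((-1)+(-4)) − 1 = -11 → (-11,-1,-4)

-11,-1,-4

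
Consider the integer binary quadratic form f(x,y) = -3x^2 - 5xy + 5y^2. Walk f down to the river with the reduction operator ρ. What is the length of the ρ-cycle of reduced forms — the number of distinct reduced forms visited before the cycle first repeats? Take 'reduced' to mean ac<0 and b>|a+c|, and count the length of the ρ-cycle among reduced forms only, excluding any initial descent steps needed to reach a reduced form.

D = 85, ⌊√D⌋ = 9
descent: ρ → (5,5,-3)  [lands on river]
river: ρ → (-3,7,3)
river: ρ → (3,5,-5)
river: ρ → (-5,5,3)
river: ρ → (3,7,-3)
river: ρ → (-3,5,5)
ρ-cycle length = 6 (tail of 1 descent step not counted)

6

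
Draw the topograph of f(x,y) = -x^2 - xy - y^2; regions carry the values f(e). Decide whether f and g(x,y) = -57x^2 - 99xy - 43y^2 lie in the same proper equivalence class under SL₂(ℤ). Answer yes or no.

D₁ = -3, D₂ = -3
f is negative-definite; reduce −f:
−f: reduced (well bottom): (1,1,1) with a≤c, −a<b≤a
flip sign back: reduced form of f is (-1,-1,-1)
g is negative-definite; reduce −g:
−g: translate: b→-15 (≡99 mod 114), so (57,99,43)→(57,-15,1)
−g: flip: (57,-15,1)→(1,15,57)
−g: translate: b→1 (≡15 mod 2), so (1,15,57)→(1,1,1)
−g: reduced (well bottom): (1,1,1) with a≤c, −a<b≤a
flip sign back: reduced form of g is (-1,-1,-1)
reduced forms (-1, -1, -1) vs (-1, -1, -1) ⇒ equivalent

yes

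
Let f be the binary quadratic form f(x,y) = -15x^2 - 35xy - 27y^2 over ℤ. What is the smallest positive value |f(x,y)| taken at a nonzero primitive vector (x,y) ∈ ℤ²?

translate: b→5 (≡35 mod 30), so (15,35,27)→(15,5,7)
flip: (15,5,7)→(7,-5,15)
reduced (well bottom): (7,-5,15) with a≤c, −a<b≤a
well minimum |f| = |-7| = 7 (negative-definite)

7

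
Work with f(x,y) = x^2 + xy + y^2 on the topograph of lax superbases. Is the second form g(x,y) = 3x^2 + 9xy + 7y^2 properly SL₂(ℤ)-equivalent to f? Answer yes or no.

D₁ = -3, D₂ = -3
f: reduced (well bottom): (1,1,1) with a≤c, −a<b≤a
g: translate: b→3 (≡9 mod 6), so (3,9,7)→(3,3,1)
g: flip: (3,3,1)→(1,-3,3)
g: translate: b→1 (≡-3 mod 2), so (1,-3,3)→(1,1,1)
g: reduced (well bottom): (1,1,1) with a≤c, −a<b≤a
reduced forms (1, 1, 1) vs (1, 1, 1) ⇒ equivalent

yes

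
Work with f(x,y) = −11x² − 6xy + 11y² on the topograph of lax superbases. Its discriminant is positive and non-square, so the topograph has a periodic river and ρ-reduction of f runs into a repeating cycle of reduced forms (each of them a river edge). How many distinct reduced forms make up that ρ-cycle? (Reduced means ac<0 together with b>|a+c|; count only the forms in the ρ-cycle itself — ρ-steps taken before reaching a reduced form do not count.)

D = 520, ⌊√D⌋ = 22
descent: ρ → (11,6,-11)  [lands on river]
river: ρ → (-11,16,6)
river: ρ → (6,20,-5)
river: ρ → (-5,20,6)
river: ρ → (6,16,-11)
river: ρ → (-11,6,11)
river: ρ → (11,16,-6)
river: ρ → (-6,20,5)
river: ρ → (5,20,-6)
river: ρ → (-6,16,11)
ρ-cycle length = 10 (tail of 1 descent step not counted)

10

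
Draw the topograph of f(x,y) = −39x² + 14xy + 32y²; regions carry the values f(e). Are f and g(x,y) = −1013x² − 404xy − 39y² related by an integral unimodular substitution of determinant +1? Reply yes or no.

D₁ = 5188, D₂ = 5188
river cycle of f (length 10): (32, 50, -21), (-21, 34, 48), (48, 62, -7), (-7, 64, 39), (39, 14, -32), (-32, 50, 21), (21, 34, -48), (-48, 62, 7), (7, 64, -39), (-39, 14, 32)
river cycle of g (length 10): (-39, 14, 32), (32, 50, -21), (-21, 34, 48), (48, 62, -7), (-7, 64, 39), (39, 14, -32), (-32, 50, 21), (21, 34, -48), (-48, 62, 7), (7, 64, -39)
cycles coincide ⇒ equivalent

yes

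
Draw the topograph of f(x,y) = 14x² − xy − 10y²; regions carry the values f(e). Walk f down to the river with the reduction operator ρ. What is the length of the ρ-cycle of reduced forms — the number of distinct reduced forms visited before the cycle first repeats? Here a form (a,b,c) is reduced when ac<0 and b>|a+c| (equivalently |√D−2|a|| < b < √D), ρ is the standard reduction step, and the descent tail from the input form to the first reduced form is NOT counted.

D = 561, ⌊√D⌋ = 23
descent: ρ → (-10,21,3)  [lands on river]
river: ρ → (3,21,-10)
river: ρ → (-10,19,5)
river: ρ → (5,21,-6)
river: ρ → (-6,15,14)
river: ρ → (14,13,-7)
river: ρ → (-7,15,12)
river: ρ → (12,9,-10)
river: ρ → (-10,11,11)
river: ρ → (11,11,-10)
river: ρ → (-10,9,12)
river: ρ → (12,15,-7)
river: ρ → (-7,13,14)
river: ρ → (14,15,-6)
river: ρ → (-6,21,5)
river: ρ → (5,19,-10)
ρ-cycle length = 16 (tail of 1 descent step not counted)

16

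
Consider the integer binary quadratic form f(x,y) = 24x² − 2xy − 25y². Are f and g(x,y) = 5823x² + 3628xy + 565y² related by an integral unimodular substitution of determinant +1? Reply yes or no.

D₁ = 2404, D₂ = 2404
river cycle of f (length 62): (-25, 2, 24), (24, 46, -3), (-3, 44, 39), (39, 34, -8), (-8, 46, 9), (9, 44, -13), (-13, 34, 24), (24, 14, -23), (-23, 32, 15), (15, 28, -27), … (52 more)
river cycle of g (length 62): (24, 46, -3), (-3, 44, 39), (39, 34, -8), (-8, 46, 9), (9, 44, -13), (-13, 34, 24), (24, 14, -23), (-23, 32, 15), (15, 28, -27), (-27, 26, 16), … (52 more)
cycles coincide ⇒ equivalent

yes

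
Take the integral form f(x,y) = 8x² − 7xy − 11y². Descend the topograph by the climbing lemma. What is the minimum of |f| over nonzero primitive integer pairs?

descent: ρ → (-11,7,8)  [lands on river]
river: ρ → (8,9,-10)
river: ρ → (-10,11,7)
river: ρ → (7,17,-4)
river: ρ → (-4,15,11)
river: ρ → (11,7,-8)
river: ρ → (-8,9,10)
river: ρ → (10,11,-7)
river: ρ → (-7,17,4)
river: ρ → (4,15,-11)
closes: descent 1, river 10
min |a| on river = 4

4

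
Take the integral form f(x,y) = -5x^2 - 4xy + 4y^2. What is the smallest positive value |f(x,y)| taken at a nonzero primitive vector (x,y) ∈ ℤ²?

descent: ρ → (4,4,-5)  [lands on river]
river: ρ → (-5,6,3)
river: ρ → (3,6,-5)
river: ρ → (-5,4,4)
closes: descent 1, river 4
min |a| on river = 3

3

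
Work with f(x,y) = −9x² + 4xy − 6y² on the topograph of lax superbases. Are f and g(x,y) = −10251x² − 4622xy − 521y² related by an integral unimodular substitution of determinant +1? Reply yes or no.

D₁ = -200, D₂ = -200
f is negative-definite; reduce −f:
−f: flip: (9,-4,6)→(6,4,9)
−f: reduced (well bottom): (6,4,9) with a≤c, −a<b≤a
flip sign back: reduced form of f is (-6,-4,-9)
g is negative-definite; reduce −g:
−g: flip: (10251,4622,521)→(521,-4622,10251)
−g: translate: b→-454 (≡-4622 mod 1042), so (521,-4622,10251)→(521,-454,99)
−g: flip: (521,-454,99)→(99,454,521)
−g: translate: b→58 (≡454 mod 198), so (99,454,521)→(99,58,9)
−g: flip: (99,58,9)→(9,-58,99)
−g: translate: b→-4 (≡-58 mod 18), so (9,-58,99)→(9,-4,6)
−g: flip: (9,-4,6)→(6,4,9)
−g: reduced (well bottom): (6,4,9) with a≤c, −a<b≤a
flip sign back: reduced form of g is (-6,-4,-9)
reduced forms (-6, -4, -9) vs (-6, -4, -9) ⇒ equivalent

yes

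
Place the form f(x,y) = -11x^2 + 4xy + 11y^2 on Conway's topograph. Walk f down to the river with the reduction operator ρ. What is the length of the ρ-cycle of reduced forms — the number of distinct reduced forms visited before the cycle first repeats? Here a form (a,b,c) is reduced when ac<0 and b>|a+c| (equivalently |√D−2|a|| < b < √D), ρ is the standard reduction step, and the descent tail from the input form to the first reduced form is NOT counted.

D = 500, ⌊√D⌋ = 22
river: ρ → (11,18,-4)
river: ρ → (-4,22,1)
river: ρ → (1,22,-4)
river: ρ → (-4,18,11)
river: ρ → (11,4,-11)
river: ρ → (-11,18,4)
river: ρ → (4,22,-1)
river: ρ → (-1,22,4)
river: ρ → (4,18,-11)
river: ρ → (-11,4,11)
ρ-cycle length = 10 (tail of 0 descent steps not counted)

10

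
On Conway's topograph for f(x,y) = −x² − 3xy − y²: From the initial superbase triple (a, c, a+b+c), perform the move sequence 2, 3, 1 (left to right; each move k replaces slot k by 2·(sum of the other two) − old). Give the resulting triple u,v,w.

start (-1,-1,-5) = (f(1,0),f(0,1),f(1,1))
replace slot 2: 2·((-1)+(-5)) − (-1) = -11 → (-1,-11,-5)
replace slot 3: 2·((-1)+(-11)) − (-5) = -19 → (-1,-11,-19)
replace slot 1: 2·((-11)+(-19)) − (-1) = -59 → (-59,-11,-19)

-59,-11,-19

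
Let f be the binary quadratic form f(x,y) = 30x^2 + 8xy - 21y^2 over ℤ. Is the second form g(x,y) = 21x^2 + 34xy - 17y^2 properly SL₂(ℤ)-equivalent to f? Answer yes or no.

D₁ = 2584, D₂ = 2584
river cycle of f (length 4): (-21, 34, 17), (17, 34, -21), (-21, 50, 1), (1, 50, -21)
river cycle of g (length 4): (-17, 34, 21), (21, 50, -1), (-1, 50, 21), (21, 34, -17)
cycles differ ⇒ inequivalent

no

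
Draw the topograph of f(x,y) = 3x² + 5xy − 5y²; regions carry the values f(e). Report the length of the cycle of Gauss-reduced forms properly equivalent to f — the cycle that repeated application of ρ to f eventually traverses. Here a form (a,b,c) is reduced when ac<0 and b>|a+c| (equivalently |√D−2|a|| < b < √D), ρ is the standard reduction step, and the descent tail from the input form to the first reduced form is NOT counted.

D = 85, ⌊√D⌋ = 9
river: ρ → (-5,5,3)
river: ρ → (3,7,-3)
river: ρ → (-3,5,5)
river: ρ → (5,5,-3)
river: ρ → (-3,7,3)
river: ρ → (3,5,-5)
ρ-cycle length = 6 (tail of 0 descent steps not counted)

6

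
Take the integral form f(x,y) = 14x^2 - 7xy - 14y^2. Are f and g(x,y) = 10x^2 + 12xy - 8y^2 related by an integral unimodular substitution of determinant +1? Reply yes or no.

D₁ = 833, D₂ = 464
discriminants differ ⇒ not SL₂(ℤ)-equivalent

no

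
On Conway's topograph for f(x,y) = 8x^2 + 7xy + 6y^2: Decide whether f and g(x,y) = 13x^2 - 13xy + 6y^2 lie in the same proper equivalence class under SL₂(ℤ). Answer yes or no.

D₁ = -143, D₂ = -143
f: flip: (8,7,6)→(6,-7,8)
f: translate: b→5 (≡-7 mod 12), so (6,-7,8)→(6,5,7)
f: reduced (well bottom): (6,5,7) with a≤c, −a<b≤a
g: translate: b→13 (≡-13 mod 26), so (13,-13,6)→(13,13,6)
g: flip: (13,13,6)→(6,-13,13)
g: translate: b→-1 (≡-13 mod 12), so (6,-13,13)→(6,-1,6)
g: flip: (6,-1,6)→(6,1,6)
g: reduced (well bottom): (6,1,6) with a≤c, −a<b≤a
reduced forms (6, 5, 7) vs (6, 1, 6) ⇒ inequivalent

no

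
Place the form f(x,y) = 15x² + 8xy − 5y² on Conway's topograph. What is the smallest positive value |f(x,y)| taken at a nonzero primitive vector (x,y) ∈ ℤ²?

descent: ρ → (-5,12,11)  [lands on river]
river: ρ → (11,10,-6)
river: ρ → (-6,14,7)
river: ρ → (7,14,-6)
river: ρ → (-6,10,11)
river: ρ → (11,12,-5)
river: ρ → (-5,18,2)
river: ρ → (2,18,-5)
closes: descent 1, river 8
min |a| on river = 2

2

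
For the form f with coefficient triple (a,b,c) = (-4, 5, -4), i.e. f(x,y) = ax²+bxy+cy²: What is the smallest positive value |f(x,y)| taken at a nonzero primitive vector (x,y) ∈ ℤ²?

translate: b→3 (≡-5 mod 8), so (4,-5,4)→(4,3,3)
flip: (4,3,3)→(3,-3,4)
translate: b→3 (≡-3 mod 6), so (3,-3,4)→(3,3,4)
reduced (well bottom): (3,3,4) with a≤c, −a<b≤a
well minimum |f| = |-3| = 3 (negative-definite)

3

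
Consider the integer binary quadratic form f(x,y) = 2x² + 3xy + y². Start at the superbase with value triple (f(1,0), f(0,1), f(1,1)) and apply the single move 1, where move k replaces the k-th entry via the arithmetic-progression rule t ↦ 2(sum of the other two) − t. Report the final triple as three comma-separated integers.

start (2,1,6) = (f(1,0),f(0,1),f(1,1))
replace slot 1: 2·(1+6) − 2 = 12 → (12,1,6)

12,1,6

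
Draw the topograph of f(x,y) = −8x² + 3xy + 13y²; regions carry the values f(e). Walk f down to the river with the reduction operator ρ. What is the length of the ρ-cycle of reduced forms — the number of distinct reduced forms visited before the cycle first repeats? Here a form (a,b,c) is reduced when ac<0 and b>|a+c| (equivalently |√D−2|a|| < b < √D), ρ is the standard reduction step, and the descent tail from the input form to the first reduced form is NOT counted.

D = 425, ⌊√D⌋ = 20
descent: ρ → (13,-3,-8)
descent: ρ → (-8,19,2)  [lands on river]
river: ρ → (2,17,-17)
river: ρ → (-17,17,2)
river: ρ → (2,19,-8)
river: ρ → (-8,13,8)
river: ρ → (8,19,-2)
river: ρ → (-2,17,17)
river: ρ → (17,17,-2)
river: ρ → (-2,19,8)
river: ρ → (8,13,-8)
ρ-cycle length = 10 (tail of 2 descent steps not counted)

10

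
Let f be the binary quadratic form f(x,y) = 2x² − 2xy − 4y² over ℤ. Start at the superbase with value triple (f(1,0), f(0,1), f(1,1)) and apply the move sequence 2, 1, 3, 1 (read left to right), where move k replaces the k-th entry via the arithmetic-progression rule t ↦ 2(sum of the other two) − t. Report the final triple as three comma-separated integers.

start (2,-4,-4) = (f(1,0),f(0,1),f(1,1))
replace slot 2: 2·(2+(-4)) − (-4) = 0 → (2,0,-4)
replace slot 1: 2·(0+(-4)) − 2 = -10 → (-10,0,-4)
replace slot 3: 2·((-10)+0) − (-4) = -16 → (-10,0,-16)
replace slot 1: 2·(0+(-16)) − (-10) = -22 → (-22,0,-16)

-22,0,-16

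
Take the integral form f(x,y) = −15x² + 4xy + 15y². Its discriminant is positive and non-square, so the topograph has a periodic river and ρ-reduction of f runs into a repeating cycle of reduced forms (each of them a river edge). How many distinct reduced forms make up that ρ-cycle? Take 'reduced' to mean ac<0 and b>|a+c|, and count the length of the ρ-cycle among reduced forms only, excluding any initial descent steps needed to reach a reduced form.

D = 916, ⌊√D⌋ = 30
river: ρ → (15,26,-4)
river: ρ → (-4,30,1)
river: ρ → (1,30,-4)
river: ρ → (-4,26,15)
river: ρ → (15,4,-15)
river: ρ → (-15,26,4)
river: ρ → (4,30,-1)
river: ρ → (-1,30,4)
river: ρ → (4,26,-15)
river: ρ → (-15,4,15)
ρ-cycle length = 10 (tail of 0 descent steps not counted)

10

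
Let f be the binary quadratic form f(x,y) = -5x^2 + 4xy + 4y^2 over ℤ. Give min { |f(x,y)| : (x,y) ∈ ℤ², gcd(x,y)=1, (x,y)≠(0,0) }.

river: ρ → (4,4,-5)
river: ρ → (-5,6,3)
river: ρ → (3,6,-5)
river: ρ → (-5,4,4)
closes: descent 0, river 4
min |a| on river = 3

3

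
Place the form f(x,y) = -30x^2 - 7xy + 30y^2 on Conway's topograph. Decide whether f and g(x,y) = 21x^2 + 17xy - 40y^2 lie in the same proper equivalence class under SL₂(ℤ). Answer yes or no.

D₁ = 3649, D₂ = 3649
river cycle of f (length 110): (30, 7, -30), (-30, 53, 7), (7, 59, -6), (-6, 49, 52), (52, 55, -3), (-3, 59, 14), (14, 53, -15), (-15, 37, 38), (38, 39, -14), (-14, 45, 29), … (100 more)
river cycle of g (length 98): (21, 59, -2), (-2, 57, 50), (50, 43, -9), (-9, 47, 40), (40, 33, -16), (-16, 31, 42), (42, 53, -5), (-5, 57, 20), (20, 23, -39), (-39, 55, 4), … (88 more)
cycles differ ⇒ inequivalent

no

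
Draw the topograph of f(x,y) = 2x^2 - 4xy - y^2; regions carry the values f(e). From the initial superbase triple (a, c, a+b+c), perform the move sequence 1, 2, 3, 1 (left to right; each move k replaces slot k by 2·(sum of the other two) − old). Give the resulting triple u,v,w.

start (2,-1,-3) = (f(1,0),f(0,1),f(1,1))
replace slot 1: 2·((-1)+(-3)) − 2 = -10 → (-10,-1,-3)
replace slot 2: 2·((-10)+(-3)) − (-1) = -25 → (-10,-25,-3)
replace slot 3: 2·((-10)+(-25)) − (-3) = -67 → (-10,-25,-67)
replace slot 1: 2·((-25)+(-67)) − (-10) = -174 → (-174,-25,-67)

-174,-25,-67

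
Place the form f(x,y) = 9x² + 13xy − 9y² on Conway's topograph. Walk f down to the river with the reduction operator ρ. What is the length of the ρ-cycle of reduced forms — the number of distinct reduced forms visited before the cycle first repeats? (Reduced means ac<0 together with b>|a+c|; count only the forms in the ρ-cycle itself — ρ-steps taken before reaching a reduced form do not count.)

D = 493, ⌊√D⌋ = 22
river: ρ → (-9,5,13)
river: ρ → (13,21,-1)
river: ρ → (-1,21,13)
river: ρ → (13,5,-9)
river: ρ → (-9,13,9)
river: ρ → (9,5,-13)
river: ρ → (-13,21,1)
river: ρ → (1,21,-13)
river: ρ → (-13,5,9)
river: ρ → (9,13,-9)
ρ-cycle length = 10 (tail of 0 descent steps not counted)

10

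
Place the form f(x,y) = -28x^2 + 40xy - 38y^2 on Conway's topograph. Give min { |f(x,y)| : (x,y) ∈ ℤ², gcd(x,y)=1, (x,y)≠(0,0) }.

translate: b→16 (≡-40 mod 56), so (28,-40,38)→(28,16,26)
flip: (28,16,26)→(26,-16,28)
reduced (well bottom): (26,-16,28) with a≤c, −a<b≤a
well minimum |f| = |-26| = 26 (negative-definite)

26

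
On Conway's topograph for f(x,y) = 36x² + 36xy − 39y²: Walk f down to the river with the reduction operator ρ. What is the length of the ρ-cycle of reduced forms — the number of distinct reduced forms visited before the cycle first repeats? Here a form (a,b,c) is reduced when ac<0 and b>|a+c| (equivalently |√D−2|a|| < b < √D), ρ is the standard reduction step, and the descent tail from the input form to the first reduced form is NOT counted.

D = 6912, ⌊√D⌋ = 83
river: ρ → (-39,42,33)
river: ρ → (33,24,-48)
river: ρ → (-48,72,9)
river: ρ → (9,72,-48)
river: ρ → (-48,24,33)
river: ρ → (33,42,-39)
river: ρ → (-39,36,36)
river: ρ → (36,36,-39)
ρ-cycle length = 8 (tail of 0 descent steps not counted)

8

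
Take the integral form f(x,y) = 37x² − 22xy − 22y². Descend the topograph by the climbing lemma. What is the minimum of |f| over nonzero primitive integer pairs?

descent: ρ → (-22,22,37)  [lands on river]
river: ρ → (37,52,-7)
river: ρ → (-7,60,5)
river: ρ → (5,60,-7)
river: ρ → (-7,52,37)
river: ρ → (37,22,-22)
closes: descent 1, river 6
min |a| on river = 5

5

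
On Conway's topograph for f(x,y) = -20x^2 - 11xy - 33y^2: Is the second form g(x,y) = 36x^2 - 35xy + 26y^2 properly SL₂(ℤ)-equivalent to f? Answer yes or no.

D₁ = -2519, D₂ = -2519
f is negative-definite; reduce −f:
−f: reduced (well bottom): (20,11,33) with a≤c, −a<b≤a
flip sign back: reduced form of f is (-20,-11,-33)
g: flip: (36,-35,26)→(26,35,36)
g: translate: b→-17 (≡35 mod 52), so (26,35,36)→(26,-17,27)
g: reduced (well bottom): (26,-17,27) with a≤c, −a<b≤a
reduced forms (-20, -11, -33) vs (26, -17, 27) ⇒ inequivalent

no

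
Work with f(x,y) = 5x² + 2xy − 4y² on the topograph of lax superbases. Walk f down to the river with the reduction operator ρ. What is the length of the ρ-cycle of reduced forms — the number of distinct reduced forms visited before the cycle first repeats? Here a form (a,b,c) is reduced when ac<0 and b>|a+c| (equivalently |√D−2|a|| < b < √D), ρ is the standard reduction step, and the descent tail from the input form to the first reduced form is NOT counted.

D = 84, ⌊√D⌋ = 9
river: ρ → (-4,6,3)
river: ρ → (3,6,-4)
river: ρ → (-4,2,5)
river: ρ → (5,8,-1)
river: ρ → (-1,8,5)
river: ρ → (5,2,-4)
ρ-cycle length = 6 (tail of 0 descent steps not counted)

6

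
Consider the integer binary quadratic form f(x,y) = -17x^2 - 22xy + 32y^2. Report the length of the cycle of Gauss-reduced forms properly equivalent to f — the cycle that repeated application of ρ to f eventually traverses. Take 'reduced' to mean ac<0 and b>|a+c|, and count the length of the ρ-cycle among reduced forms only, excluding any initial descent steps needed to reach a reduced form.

D = 2660, ⌊√D⌋ = 51
descent: ρ → (32,22,-17)  [lands on river]
river: ρ → (-17,46,8)
river: ρ → (8,50,-5)
river: ρ → (-5,50,8)
river: ρ → (8,46,-17)
river: ρ → (-17,22,32)
river: ρ → (32,42,-7)
river: ρ → (-7,42,32)
ρ-cycle length = 8 (tail of 1 descent step not counted)

8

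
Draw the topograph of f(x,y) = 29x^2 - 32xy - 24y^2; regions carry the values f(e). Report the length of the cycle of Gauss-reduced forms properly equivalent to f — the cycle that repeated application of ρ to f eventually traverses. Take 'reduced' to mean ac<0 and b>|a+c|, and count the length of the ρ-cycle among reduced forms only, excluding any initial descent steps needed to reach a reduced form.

D = 3808, ⌊√D⌋ = 61
descent: ρ → (-24,32,29)  [lands on river]
river: ρ → (29,26,-27)
river: ρ → (-27,28,28)
river: ρ → (28,28,-27)
river: ρ → (-27,26,29)
river: ρ → (29,32,-24)
river: ρ → (-24,16,37)
river: ρ → (37,58,-3)
river: ρ → (-3,56,56)
river: ρ → (56,56,-3)
river: ρ → (-3,58,37)
river: ρ → (37,16,-24)
ρ-cycle length = 12 (tail of 1 descent step not counted)

12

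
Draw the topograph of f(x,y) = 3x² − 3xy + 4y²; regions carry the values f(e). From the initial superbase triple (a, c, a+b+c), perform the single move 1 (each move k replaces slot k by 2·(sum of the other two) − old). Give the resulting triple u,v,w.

start (3,4,4) = (f(1,0),f(0,1),f(1,1))
replace slot 1: 2·(4+4) − 3 = 13 → (13,4,4)

13,4,4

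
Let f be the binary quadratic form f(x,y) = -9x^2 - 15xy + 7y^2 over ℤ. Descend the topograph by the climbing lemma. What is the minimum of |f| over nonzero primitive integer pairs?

descent: ρ → (7,15,-9)  [lands on river]
river: ρ → (-9,21,1)
river: ρ → (1,21,-9)
river: ρ → (-9,15,7)
river: ρ → (7,13,-11)
river: ρ → (-11,9,9)
river: ρ → (9,9,-11)
river: ρ → (-11,13,7)
closes: descent 1, river 8
min |a| on river = 1

1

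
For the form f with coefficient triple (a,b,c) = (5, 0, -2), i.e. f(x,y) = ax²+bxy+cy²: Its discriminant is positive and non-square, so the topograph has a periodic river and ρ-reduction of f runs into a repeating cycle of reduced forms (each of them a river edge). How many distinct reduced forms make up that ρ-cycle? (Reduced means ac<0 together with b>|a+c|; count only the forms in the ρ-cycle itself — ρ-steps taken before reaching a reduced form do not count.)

D = 40, ⌊√D⌋ = 6
descent: ρ → (-2,4,3)  [lands on river]
river: ρ → (3,2,-3)
river: ρ → (-3,4,2)
river: ρ → (2,4,-3)
river: ρ → (-3,2,3)
river: ρ → (3,4,-2)
ρ-cycle length = 6 (tail of 1 descent step not counted)

6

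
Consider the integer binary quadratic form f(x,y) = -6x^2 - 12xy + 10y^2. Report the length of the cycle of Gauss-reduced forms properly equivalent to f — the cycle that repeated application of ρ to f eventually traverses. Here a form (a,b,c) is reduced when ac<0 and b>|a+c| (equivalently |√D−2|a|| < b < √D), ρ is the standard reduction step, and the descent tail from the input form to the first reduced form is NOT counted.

D = 384, ⌊√D⌋ = 19
descent: ρ → (10,12,-6)  [lands on river]
river: ρ → (-6,12,10)
river: ρ → (10,8,-8)
river: ρ → (-8,8,10)
ρ-cycle length = 4 (tail of 1 descent step not counted)

4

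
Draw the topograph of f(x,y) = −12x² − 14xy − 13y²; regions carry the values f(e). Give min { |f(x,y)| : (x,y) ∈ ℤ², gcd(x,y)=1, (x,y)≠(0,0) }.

translate: b→-10 (≡14 mod 24), so (12,14,13)→(12,-10,11)
flip: (12,-10,11)→(11,10,12)
reduced (well bottom): (11,10,12) with a≤c, −a<b≤a
well minimum |f| = |-11| = 11 (negative-definite)

11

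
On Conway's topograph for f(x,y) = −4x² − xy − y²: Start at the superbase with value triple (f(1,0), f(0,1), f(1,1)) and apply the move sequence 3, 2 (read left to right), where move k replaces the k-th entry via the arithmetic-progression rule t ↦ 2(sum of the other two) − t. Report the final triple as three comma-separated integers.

start (-4,-1,-6) = (f(1,0),f(0,1),f(1,1))
replace slot 3: 2·((-4)+(-1)) − (-6) = -4 → (-4,-1,-4)
replace slot 2: 2·((-4)+(-4)) − (-1) = -15 → (-4,-15,-4)

-4,-15,-4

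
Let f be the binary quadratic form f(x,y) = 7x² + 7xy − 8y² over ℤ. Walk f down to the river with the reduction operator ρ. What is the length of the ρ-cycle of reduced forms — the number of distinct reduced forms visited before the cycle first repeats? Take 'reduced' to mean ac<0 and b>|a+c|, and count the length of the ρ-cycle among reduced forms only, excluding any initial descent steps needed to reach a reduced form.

D = 273, ⌊√D⌋ = 16
river: ρ → (-8,9,6)
river: ρ → (6,15,-2)
river: ρ → (-2,13,13)
river: ρ → (13,13,-2)
river: ρ → (-2,15,6)
river: ρ → (6,9,-8)
river: ρ → (-8,7,7)
river: ρ → (7,7,-8)
ρ-cycle length = 8 (tail of 0 descent steps not counted)

8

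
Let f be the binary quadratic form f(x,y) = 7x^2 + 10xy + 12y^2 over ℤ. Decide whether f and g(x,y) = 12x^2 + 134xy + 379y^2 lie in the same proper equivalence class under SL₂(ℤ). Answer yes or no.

D₁ = -236, D₂ = -236
f: translate: b→-4 (≡10 mod 14), so (7,10,12)→(7,-4,9)
f: reduced (well bottom): (7,-4,9) with a≤c, −a<b≤a
g: translate: b→-10 (≡134 mod 24), so (12,134,379)→(12,-10,7)
g: flip: (12,-10,7)→(7,10,12)
g: translate: b→-4 (≡10 mod 14), so (7,10,12)→(7,-4,9)
g: reduced (well bottom): (7,-4,9) with a≤c, −a<b≤a
reduced forms (7, -4, 9) vs (7, -4, 9) ⇒ equivalent

yes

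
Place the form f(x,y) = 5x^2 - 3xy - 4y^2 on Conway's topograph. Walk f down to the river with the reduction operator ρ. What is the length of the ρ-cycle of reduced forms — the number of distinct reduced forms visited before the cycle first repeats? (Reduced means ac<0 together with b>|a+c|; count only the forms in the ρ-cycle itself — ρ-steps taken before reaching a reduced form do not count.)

D = 89, ⌊√D⌋ = 9
descent: ρ → (-4,3,5)  [lands on river]
river: ρ → (5,7,-2)
river: ρ → (-2,9,1)
river: ρ → (1,9,-2)
river: ρ → (-2,7,5)
river: ρ → (5,3,-4)
river: ρ → (-4,5,4)
river: ρ → (4,3,-5)
river: ρ → (-5,7,2)
river: ρ → (2,9,-1)
river: ρ → (-1,9,2)
river: ρ → (2,7,-5)
river: ρ → (-5,3,4)
river: ρ → (4,5,-4)
ρ-cycle length = 14 (tail of 1 descent step not counted)

14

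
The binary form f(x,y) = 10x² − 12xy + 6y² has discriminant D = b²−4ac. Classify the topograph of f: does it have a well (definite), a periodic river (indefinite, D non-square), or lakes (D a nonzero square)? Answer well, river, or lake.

D = b²−4ac = (-12)² − 4·10·6 = -96
D < 0 ⇒ definite ⇒ every region one sign ⇒ single well

well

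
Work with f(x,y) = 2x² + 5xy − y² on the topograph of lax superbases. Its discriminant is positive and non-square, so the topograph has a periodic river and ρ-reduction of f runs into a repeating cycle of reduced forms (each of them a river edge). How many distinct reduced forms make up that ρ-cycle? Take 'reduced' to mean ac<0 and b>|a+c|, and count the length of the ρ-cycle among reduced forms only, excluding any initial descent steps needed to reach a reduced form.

D = 33, ⌊√D⌋ = 5
river: ρ → (-1,5,2)
river: ρ → (2,3,-3)
river: ρ → (-3,3,2)
river: ρ → (2,5,-1)
ρ-cycle length = 4 (tail of 0 descent steps not counted)

4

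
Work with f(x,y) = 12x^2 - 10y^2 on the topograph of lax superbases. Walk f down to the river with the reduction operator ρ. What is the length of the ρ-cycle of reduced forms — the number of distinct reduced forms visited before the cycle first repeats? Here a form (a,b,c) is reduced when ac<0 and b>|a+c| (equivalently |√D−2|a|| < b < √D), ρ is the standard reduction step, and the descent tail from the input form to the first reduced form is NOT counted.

D = 480, ⌊√D⌋ = 21
descent: ρ → (-10,20,2)  [lands on river]
river: ρ → (2,20,-10)
ρ-cycle length = 2 (tail of 1 descent step not counted)

2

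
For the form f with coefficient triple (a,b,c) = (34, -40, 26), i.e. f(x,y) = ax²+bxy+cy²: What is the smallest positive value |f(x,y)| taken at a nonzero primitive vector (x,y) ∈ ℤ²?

translate: b→28 (≡-40 mod 68), so (34,-40,26)→(34,28,20)
flip: (34,28,20)→(20,-28,34)
translate: b→12 (≡-28 mod 40), so (20,-28,34)→(20,12,26)
reduced (well bottom): (20,12,26) with a≤c, −a<b≤a
well minimum = a = 20

20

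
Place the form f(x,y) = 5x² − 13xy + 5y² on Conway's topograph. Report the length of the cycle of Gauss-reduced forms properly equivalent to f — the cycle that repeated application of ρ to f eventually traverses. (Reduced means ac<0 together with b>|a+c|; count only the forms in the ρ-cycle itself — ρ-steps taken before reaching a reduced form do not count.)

D = 69, ⌊√D⌋ = 8
descent: ρ → (5,3,-3)  [lands on river]
river: ρ → (-3,3,5)
river: ρ → (5,7,-1)
river: ρ → (-1,7,5)
ρ-cycle length = 4 (tail of 1 descent step not counted)

4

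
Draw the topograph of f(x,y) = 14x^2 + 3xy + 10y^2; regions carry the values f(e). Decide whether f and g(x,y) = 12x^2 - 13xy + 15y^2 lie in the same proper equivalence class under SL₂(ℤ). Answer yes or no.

D₁ = -551, D₂ = -551
f: flip: (14,3,10)→(10,-3,14)
f: reduced (well bottom): (10,-3,14) with a≤c, −a<b≤a
g: translate: b→11 (≡-13 mod 24), so (12,-13,15)→(12,11,14)
g: reduced (well bottom): (12,11,14) with a≤c, −a<b≤a
reduced forms (10, -3, 14) vs (12, 11, 14) ⇒ inequivalent

no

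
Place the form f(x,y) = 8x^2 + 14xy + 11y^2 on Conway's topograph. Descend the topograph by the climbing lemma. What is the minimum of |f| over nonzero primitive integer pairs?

translate: b→-2 (≡14 mod 16), so (8,14,11)→(8,-2,5)
flip: (8,-2,5)→(5,2,8)
reduced (well bottom): (5,2,8) with a≤c, −a<b≤a
well minimum = a = 5

5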